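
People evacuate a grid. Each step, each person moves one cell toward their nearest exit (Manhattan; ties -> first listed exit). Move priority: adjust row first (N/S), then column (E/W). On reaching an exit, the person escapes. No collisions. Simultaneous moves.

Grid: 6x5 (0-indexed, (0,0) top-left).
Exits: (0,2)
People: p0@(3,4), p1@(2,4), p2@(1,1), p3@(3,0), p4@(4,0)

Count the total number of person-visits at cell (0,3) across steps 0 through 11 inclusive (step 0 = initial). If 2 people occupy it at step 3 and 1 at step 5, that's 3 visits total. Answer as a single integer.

Step 0: p0@(3,4) p1@(2,4) p2@(1,1) p3@(3,0) p4@(4,0) -> at (0,3): 0 [-], cum=0
Step 1: p0@(2,4) p1@(1,4) p2@(0,1) p3@(2,0) p4@(3,0) -> at (0,3): 0 [-], cum=0
Step 2: p0@(1,4) p1@(0,4) p2@ESC p3@(1,0) p4@(2,0) -> at (0,3): 0 [-], cum=0
Step 3: p0@(0,4) p1@(0,3) p2@ESC p3@(0,0) p4@(1,0) -> at (0,3): 1 [p1], cum=1
Step 4: p0@(0,3) p1@ESC p2@ESC p3@(0,1) p4@(0,0) -> at (0,3): 1 [p0], cum=2
Step 5: p0@ESC p1@ESC p2@ESC p3@ESC p4@(0,1) -> at (0,3): 0 [-], cum=2
Step 6: p0@ESC p1@ESC p2@ESC p3@ESC p4@ESC -> at (0,3): 0 [-], cum=2
Total visits = 2

Answer: 2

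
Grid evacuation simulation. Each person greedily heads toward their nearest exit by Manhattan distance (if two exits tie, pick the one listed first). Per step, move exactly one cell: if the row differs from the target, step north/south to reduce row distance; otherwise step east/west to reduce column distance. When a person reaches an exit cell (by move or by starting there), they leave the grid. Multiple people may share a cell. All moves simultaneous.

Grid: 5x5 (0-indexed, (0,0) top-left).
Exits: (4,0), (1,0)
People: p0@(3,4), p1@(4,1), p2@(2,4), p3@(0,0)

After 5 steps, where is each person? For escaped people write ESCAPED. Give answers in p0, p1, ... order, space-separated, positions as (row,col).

Step 1: p0:(3,4)->(4,4) | p1:(4,1)->(4,0)->EXIT | p2:(2,4)->(1,4) | p3:(0,0)->(1,0)->EXIT
Step 2: p0:(4,4)->(4,3) | p1:escaped | p2:(1,4)->(1,3) | p3:escaped
Step 3: p0:(4,3)->(4,2) | p1:escaped | p2:(1,3)->(1,2) | p3:escaped
Step 4: p0:(4,2)->(4,1) | p1:escaped | p2:(1,2)->(1,1) | p3:escaped
Step 5: p0:(4,1)->(4,0)->EXIT | p1:escaped | p2:(1,1)->(1,0)->EXIT | p3:escaped

ESCAPED ESCAPED ESCAPED ESCAPED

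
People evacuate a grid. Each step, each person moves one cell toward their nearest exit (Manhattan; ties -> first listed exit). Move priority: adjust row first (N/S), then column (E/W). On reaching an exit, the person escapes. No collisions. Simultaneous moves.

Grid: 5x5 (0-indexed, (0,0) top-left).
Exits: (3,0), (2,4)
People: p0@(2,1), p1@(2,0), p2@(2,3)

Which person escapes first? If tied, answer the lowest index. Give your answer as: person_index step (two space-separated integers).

Answer: 1 1

Derivation:
Step 1: p0:(2,1)->(3,1) | p1:(2,0)->(3,0)->EXIT | p2:(2,3)->(2,4)->EXIT
Step 2: p0:(3,1)->(3,0)->EXIT | p1:escaped | p2:escaped
Exit steps: [2, 1, 1]
First to escape: p1 at step 1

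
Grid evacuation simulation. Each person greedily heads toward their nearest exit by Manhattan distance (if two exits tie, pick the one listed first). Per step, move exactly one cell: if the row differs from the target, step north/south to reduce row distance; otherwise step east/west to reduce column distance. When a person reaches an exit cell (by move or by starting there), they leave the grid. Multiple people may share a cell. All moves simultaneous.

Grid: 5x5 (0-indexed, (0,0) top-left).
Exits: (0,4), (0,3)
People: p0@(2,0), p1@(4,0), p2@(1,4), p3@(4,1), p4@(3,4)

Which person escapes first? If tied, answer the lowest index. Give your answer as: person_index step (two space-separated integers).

Answer: 2 1

Derivation:
Step 1: p0:(2,0)->(1,0) | p1:(4,0)->(3,0) | p2:(1,4)->(0,4)->EXIT | p3:(4,1)->(3,1) | p4:(3,4)->(2,4)
Step 2: p0:(1,0)->(0,0) | p1:(3,0)->(2,0) | p2:escaped | p3:(3,1)->(2,1) | p4:(2,4)->(1,4)
Step 3: p0:(0,0)->(0,1) | p1:(2,0)->(1,0) | p2:escaped | p3:(2,1)->(1,1) | p4:(1,4)->(0,4)->EXIT
Step 4: p0:(0,1)->(0,2) | p1:(1,0)->(0,0) | p2:escaped | p3:(1,1)->(0,1) | p4:escaped
Step 5: p0:(0,2)->(0,3)->EXIT | p1:(0,0)->(0,1) | p2:escaped | p3:(0,1)->(0,2) | p4:escaped
Step 6: p0:escaped | p1:(0,1)->(0,2) | p2:escaped | p3:(0,2)->(0,3)->EXIT | p4:escaped
Step 7: p0:escaped | p1:(0,2)->(0,3)->EXIT | p2:escaped | p3:escaped | p4:escaped
Exit steps: [5, 7, 1, 6, 3]
First to escape: p2 at step 1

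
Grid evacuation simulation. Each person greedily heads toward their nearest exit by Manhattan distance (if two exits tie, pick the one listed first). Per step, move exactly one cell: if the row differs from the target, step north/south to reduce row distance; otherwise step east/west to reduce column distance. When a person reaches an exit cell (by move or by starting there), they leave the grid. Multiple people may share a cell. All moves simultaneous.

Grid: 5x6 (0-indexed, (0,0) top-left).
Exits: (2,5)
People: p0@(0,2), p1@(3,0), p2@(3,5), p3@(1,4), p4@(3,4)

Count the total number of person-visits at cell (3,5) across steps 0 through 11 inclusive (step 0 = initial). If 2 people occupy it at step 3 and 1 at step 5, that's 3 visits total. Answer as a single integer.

Answer: 1

Derivation:
Step 0: p0@(0,2) p1@(3,0) p2@(3,5) p3@(1,4) p4@(3,4) -> at (3,5): 1 [p2], cum=1
Step 1: p0@(1,2) p1@(2,0) p2@ESC p3@(2,4) p4@(2,4) -> at (3,5): 0 [-], cum=1
Step 2: p0@(2,2) p1@(2,1) p2@ESC p3@ESC p4@ESC -> at (3,5): 0 [-], cum=1
Step 3: p0@(2,3) p1@(2,2) p2@ESC p3@ESC p4@ESC -> at (3,5): 0 [-], cum=1
Step 4: p0@(2,4) p1@(2,3) p2@ESC p3@ESC p4@ESC -> at (3,5): 0 [-], cum=1
Step 5: p0@ESC p1@(2,4) p2@ESC p3@ESC p4@ESC -> at (3,5): 0 [-], cum=1
Step 6: p0@ESC p1@ESC p2@ESC p3@ESC p4@ESC -> at (3,5): 0 [-], cum=1
Total visits = 1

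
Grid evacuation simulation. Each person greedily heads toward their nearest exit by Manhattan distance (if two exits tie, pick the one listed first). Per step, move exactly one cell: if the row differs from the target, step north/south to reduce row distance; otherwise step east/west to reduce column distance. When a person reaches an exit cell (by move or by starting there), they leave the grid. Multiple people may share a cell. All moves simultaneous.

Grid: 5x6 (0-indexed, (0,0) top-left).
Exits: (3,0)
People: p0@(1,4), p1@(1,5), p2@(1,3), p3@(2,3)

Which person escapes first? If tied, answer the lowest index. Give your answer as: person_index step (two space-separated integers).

Step 1: p0:(1,4)->(2,4) | p1:(1,5)->(2,5) | p2:(1,3)->(2,3) | p3:(2,3)->(3,3)
Step 2: p0:(2,4)->(3,4) | p1:(2,5)->(3,5) | p2:(2,3)->(3,3) | p3:(3,3)->(3,2)
Step 3: p0:(3,4)->(3,3) | p1:(3,5)->(3,4) | p2:(3,3)->(3,2) | p3:(3,2)->(3,1)
Step 4: p0:(3,3)->(3,2) | p1:(3,4)->(3,3) | p2:(3,2)->(3,1) | p3:(3,1)->(3,0)->EXIT
Step 5: p0:(3,2)->(3,1) | p1:(3,3)->(3,2) | p2:(3,1)->(3,0)->EXIT | p3:escaped
Step 6: p0:(3,1)->(3,0)->EXIT | p1:(3,2)->(3,1) | p2:escaped | p3:escaped
Step 7: p0:escaped | p1:(3,1)->(3,0)->EXIT | p2:escaped | p3:escaped
Exit steps: [6, 7, 5, 4]
First to escape: p3 at step 4

Answer: 3 4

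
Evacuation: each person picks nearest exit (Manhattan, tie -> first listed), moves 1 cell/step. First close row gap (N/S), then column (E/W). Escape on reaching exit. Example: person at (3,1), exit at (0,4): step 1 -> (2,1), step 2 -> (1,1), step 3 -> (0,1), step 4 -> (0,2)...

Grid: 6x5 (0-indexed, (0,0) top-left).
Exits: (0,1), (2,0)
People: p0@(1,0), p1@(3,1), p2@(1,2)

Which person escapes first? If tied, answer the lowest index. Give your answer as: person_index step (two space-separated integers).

Step 1: p0:(1,0)->(2,0)->EXIT | p1:(3,1)->(2,1) | p2:(1,2)->(0,2)
Step 2: p0:escaped | p1:(2,1)->(2,0)->EXIT | p2:(0,2)->(0,1)->EXIT
Exit steps: [1, 2, 2]
First to escape: p0 at step 1

Answer: 0 1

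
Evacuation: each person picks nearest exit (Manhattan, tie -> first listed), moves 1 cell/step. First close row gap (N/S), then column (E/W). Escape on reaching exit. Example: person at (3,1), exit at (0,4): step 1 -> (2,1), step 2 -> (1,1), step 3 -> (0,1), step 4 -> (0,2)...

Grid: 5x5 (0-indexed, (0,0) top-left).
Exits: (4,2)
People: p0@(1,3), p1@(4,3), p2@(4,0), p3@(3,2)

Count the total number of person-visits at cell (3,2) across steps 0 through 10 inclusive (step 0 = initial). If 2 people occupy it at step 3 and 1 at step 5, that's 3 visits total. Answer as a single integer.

Step 0: p0@(1,3) p1@(4,3) p2@(4,0) p3@(3,2) -> at (3,2): 1 [p3], cum=1
Step 1: p0@(2,3) p1@ESC p2@(4,1) p3@ESC -> at (3,2): 0 [-], cum=1
Step 2: p0@(3,3) p1@ESC p2@ESC p3@ESC -> at (3,2): 0 [-], cum=1
Step 3: p0@(4,3) p1@ESC p2@ESC p3@ESC -> at (3,2): 0 [-], cum=1
Step 4: p0@ESC p1@ESC p2@ESC p3@ESC -> at (3,2): 0 [-], cum=1
Total visits = 1

Answer: 1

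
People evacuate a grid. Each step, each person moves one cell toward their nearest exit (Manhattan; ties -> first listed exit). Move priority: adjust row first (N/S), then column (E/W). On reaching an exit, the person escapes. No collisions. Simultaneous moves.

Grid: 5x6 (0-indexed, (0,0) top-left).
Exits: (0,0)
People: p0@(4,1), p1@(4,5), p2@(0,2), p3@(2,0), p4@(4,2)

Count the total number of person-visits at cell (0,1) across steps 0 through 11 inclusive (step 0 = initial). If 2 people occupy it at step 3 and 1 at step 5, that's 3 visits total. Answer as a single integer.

Step 0: p0@(4,1) p1@(4,5) p2@(0,2) p3@(2,0) p4@(4,2) -> at (0,1): 0 [-], cum=0
Step 1: p0@(3,1) p1@(3,5) p2@(0,1) p3@(1,0) p4@(3,2) -> at (0,1): 1 [p2], cum=1
Step 2: p0@(2,1) p1@(2,5) p2@ESC p3@ESC p4@(2,2) -> at (0,1): 0 [-], cum=1
Step 3: p0@(1,1) p1@(1,5) p2@ESC p3@ESC p4@(1,2) -> at (0,1): 0 [-], cum=1
Step 4: p0@(0,1) p1@(0,5) p2@ESC p3@ESC p4@(0,2) -> at (0,1): 1 [p0], cum=2
Step 5: p0@ESC p1@(0,4) p2@ESC p3@ESC p4@(0,1) -> at (0,1): 1 [p4], cum=3
Step 6: p0@ESC p1@(0,3) p2@ESC p3@ESC p4@ESC -> at (0,1): 0 [-], cum=3
Step 7: p0@ESC p1@(0,2) p2@ESC p3@ESC p4@ESC -> at (0,1): 0 [-], cum=3
Step 8: p0@ESC p1@(0,1) p2@ESC p3@ESC p4@ESC -> at (0,1): 1 [p1], cum=4
Step 9: p0@ESC p1@ESC p2@ESC p3@ESC p4@ESC -> at (0,1): 0 [-], cum=4
Total visits = 4

Answer: 4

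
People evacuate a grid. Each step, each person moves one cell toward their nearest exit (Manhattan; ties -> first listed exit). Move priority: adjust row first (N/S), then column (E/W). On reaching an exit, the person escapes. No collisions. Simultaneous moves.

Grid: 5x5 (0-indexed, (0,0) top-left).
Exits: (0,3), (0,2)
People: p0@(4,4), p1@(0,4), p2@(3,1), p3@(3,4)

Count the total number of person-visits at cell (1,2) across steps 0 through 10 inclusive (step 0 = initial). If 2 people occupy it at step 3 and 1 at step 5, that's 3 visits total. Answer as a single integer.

Step 0: p0@(4,4) p1@(0,4) p2@(3,1) p3@(3,4) -> at (1,2): 0 [-], cum=0
Step 1: p0@(3,4) p1@ESC p2@(2,1) p3@(2,4) -> at (1,2): 0 [-], cum=0
Step 2: p0@(2,4) p1@ESC p2@(1,1) p3@(1,4) -> at (1,2): 0 [-], cum=0
Step 3: p0@(1,4) p1@ESC p2@(0,1) p3@(0,4) -> at (1,2): 0 [-], cum=0
Step 4: p0@(0,4) p1@ESC p2@ESC p3@ESC -> at (1,2): 0 [-], cum=0
Step 5: p0@ESC p1@ESC p2@ESC p3@ESC -> at (1,2): 0 [-], cum=0
Total visits = 0

Answer: 0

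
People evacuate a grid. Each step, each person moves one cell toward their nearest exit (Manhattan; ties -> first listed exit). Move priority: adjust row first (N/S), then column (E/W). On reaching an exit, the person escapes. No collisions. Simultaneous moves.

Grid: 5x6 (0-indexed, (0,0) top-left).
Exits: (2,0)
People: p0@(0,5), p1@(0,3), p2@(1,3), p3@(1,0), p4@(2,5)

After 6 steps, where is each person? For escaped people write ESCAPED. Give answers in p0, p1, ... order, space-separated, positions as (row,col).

Step 1: p0:(0,5)->(1,5) | p1:(0,3)->(1,3) | p2:(1,3)->(2,3) | p3:(1,0)->(2,0)->EXIT | p4:(2,5)->(2,4)
Step 2: p0:(1,5)->(2,5) | p1:(1,3)->(2,3) | p2:(2,3)->(2,2) | p3:escaped | p4:(2,4)->(2,3)
Step 3: p0:(2,5)->(2,4) | p1:(2,3)->(2,2) | p2:(2,2)->(2,1) | p3:escaped | p4:(2,3)->(2,2)
Step 4: p0:(2,4)->(2,3) | p1:(2,2)->(2,1) | p2:(2,1)->(2,0)->EXIT | p3:escaped | p4:(2,2)->(2,1)
Step 5: p0:(2,3)->(2,2) | p1:(2,1)->(2,0)->EXIT | p2:escaped | p3:escaped | p4:(2,1)->(2,0)->EXIT
Step 6: p0:(2,2)->(2,1) | p1:escaped | p2:escaped | p3:escaped | p4:escaped

(2,1) ESCAPED ESCAPED ESCAPED ESCAPED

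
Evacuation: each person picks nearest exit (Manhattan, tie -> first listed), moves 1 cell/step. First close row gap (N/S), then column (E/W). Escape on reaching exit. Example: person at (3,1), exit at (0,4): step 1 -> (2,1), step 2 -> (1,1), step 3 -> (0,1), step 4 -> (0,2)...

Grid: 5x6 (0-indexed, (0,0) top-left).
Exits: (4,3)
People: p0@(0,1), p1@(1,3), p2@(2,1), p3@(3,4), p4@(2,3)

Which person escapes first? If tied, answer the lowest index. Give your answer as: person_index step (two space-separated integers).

Answer: 3 2

Derivation:
Step 1: p0:(0,1)->(1,1) | p1:(1,3)->(2,3) | p2:(2,1)->(3,1) | p3:(3,4)->(4,4) | p4:(2,3)->(3,3)
Step 2: p0:(1,1)->(2,1) | p1:(2,3)->(3,3) | p2:(3,1)->(4,1) | p3:(4,4)->(4,3)->EXIT | p4:(3,3)->(4,3)->EXIT
Step 3: p0:(2,1)->(3,1) | p1:(3,3)->(4,3)->EXIT | p2:(4,1)->(4,2) | p3:escaped | p4:escaped
Step 4: p0:(3,1)->(4,1) | p1:escaped | p2:(4,2)->(4,3)->EXIT | p3:escaped | p4:escaped
Step 5: p0:(4,1)->(4,2) | p1:escaped | p2:escaped | p3:escaped | p4:escaped
Step 6: p0:(4,2)->(4,3)->EXIT | p1:escaped | p2:escaped | p3:escaped | p4:escaped
Exit steps: [6, 3, 4, 2, 2]
First to escape: p3 at step 2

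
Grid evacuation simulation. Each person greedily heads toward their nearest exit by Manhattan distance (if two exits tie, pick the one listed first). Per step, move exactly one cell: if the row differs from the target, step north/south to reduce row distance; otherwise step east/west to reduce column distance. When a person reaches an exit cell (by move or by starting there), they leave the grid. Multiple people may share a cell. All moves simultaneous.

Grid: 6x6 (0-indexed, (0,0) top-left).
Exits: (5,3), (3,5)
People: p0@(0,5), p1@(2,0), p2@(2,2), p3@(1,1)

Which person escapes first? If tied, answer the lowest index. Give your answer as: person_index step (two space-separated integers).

Step 1: p0:(0,5)->(1,5) | p1:(2,0)->(3,0) | p2:(2,2)->(3,2) | p3:(1,1)->(2,1)
Step 2: p0:(1,5)->(2,5) | p1:(3,0)->(4,0) | p2:(3,2)->(4,2) | p3:(2,1)->(3,1)
Step 3: p0:(2,5)->(3,5)->EXIT | p1:(4,0)->(5,0) | p2:(4,2)->(5,2) | p3:(3,1)->(4,1)
Step 4: p0:escaped | p1:(5,0)->(5,1) | p2:(5,2)->(5,3)->EXIT | p3:(4,1)->(5,1)
Step 5: p0:escaped | p1:(5,1)->(5,2) | p2:escaped | p3:(5,1)->(5,2)
Step 6: p0:escaped | p1:(5,2)->(5,3)->EXIT | p2:escaped | p3:(5,2)->(5,3)->EXIT
Exit steps: [3, 6, 4, 6]
First to escape: p0 at step 3

Answer: 0 3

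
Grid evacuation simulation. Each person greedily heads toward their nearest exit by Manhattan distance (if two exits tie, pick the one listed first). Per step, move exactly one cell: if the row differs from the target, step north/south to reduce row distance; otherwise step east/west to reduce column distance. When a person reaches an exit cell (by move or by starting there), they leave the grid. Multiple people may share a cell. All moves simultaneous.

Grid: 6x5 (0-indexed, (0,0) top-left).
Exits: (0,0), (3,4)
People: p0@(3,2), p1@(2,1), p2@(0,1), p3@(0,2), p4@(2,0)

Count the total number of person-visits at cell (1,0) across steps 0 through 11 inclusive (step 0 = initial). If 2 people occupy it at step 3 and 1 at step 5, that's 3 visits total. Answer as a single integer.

Step 0: p0@(3,2) p1@(2,1) p2@(0,1) p3@(0,2) p4@(2,0) -> at (1,0): 0 [-], cum=0
Step 1: p0@(3,3) p1@(1,1) p2@ESC p3@(0,1) p4@(1,0) -> at (1,0): 1 [p4], cum=1
Step 2: p0@ESC p1@(0,1) p2@ESC p3@ESC p4@ESC -> at (1,0): 0 [-], cum=1
Step 3: p0@ESC p1@ESC p2@ESC p3@ESC p4@ESC -> at (1,0): 0 [-], cum=1
Total visits = 1

Answer: 1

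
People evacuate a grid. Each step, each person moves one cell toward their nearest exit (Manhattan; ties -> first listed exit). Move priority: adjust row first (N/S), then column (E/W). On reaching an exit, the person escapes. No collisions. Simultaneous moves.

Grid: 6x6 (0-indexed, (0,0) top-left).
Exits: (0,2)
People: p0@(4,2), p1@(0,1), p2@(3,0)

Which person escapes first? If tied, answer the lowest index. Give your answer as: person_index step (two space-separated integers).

Answer: 1 1

Derivation:
Step 1: p0:(4,2)->(3,2) | p1:(0,1)->(0,2)->EXIT | p2:(3,0)->(2,0)
Step 2: p0:(3,2)->(2,2) | p1:escaped | p2:(2,0)->(1,0)
Step 3: p0:(2,2)->(1,2) | p1:escaped | p2:(1,0)->(0,0)
Step 4: p0:(1,2)->(0,2)->EXIT | p1:escaped | p2:(0,0)->(0,1)
Step 5: p0:escaped | p1:escaped | p2:(0,1)->(0,2)->EXIT
Exit steps: [4, 1, 5]
First to escape: p1 at step 1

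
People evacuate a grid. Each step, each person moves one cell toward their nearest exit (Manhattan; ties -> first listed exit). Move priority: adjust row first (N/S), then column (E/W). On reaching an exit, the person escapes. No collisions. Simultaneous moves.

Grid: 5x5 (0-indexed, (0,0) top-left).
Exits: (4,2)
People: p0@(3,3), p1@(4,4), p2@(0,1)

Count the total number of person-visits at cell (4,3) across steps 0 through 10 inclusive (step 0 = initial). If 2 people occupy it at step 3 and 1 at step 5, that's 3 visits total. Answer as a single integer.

Step 0: p0@(3,3) p1@(4,4) p2@(0,1) -> at (4,3): 0 [-], cum=0
Step 1: p0@(4,3) p1@(4,3) p2@(1,1) -> at (4,3): 2 [p0,p1], cum=2
Step 2: p0@ESC p1@ESC p2@(2,1) -> at (4,3): 0 [-], cum=2
Step 3: p0@ESC p1@ESC p2@(3,1) -> at (4,3): 0 [-], cum=2
Step 4: p0@ESC p1@ESC p2@(4,1) -> at (4,3): 0 [-], cum=2
Step 5: p0@ESC p1@ESC p2@ESC -> at (4,3): 0 [-], cum=2
Total visits = 2

Answer: 2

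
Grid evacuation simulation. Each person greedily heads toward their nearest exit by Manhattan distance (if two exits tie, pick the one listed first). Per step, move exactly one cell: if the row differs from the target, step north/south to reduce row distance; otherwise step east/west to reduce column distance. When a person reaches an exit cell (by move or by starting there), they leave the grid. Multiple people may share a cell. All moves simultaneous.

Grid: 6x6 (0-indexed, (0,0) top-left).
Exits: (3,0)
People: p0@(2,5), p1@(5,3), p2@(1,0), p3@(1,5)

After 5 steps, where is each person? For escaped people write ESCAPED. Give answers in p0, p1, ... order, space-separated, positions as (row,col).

Step 1: p0:(2,5)->(3,5) | p1:(5,3)->(4,3) | p2:(1,0)->(2,0) | p3:(1,5)->(2,5)
Step 2: p0:(3,5)->(3,4) | p1:(4,3)->(3,3) | p2:(2,0)->(3,0)->EXIT | p3:(2,5)->(3,5)
Step 3: p0:(3,4)->(3,3) | p1:(3,3)->(3,2) | p2:escaped | p3:(3,5)->(3,4)
Step 4: p0:(3,3)->(3,2) | p1:(3,2)->(3,1) | p2:escaped | p3:(3,4)->(3,3)
Step 5: p0:(3,2)->(3,1) | p1:(3,1)->(3,0)->EXIT | p2:escaped | p3:(3,3)->(3,2)

(3,1) ESCAPED ESCAPED (3,2)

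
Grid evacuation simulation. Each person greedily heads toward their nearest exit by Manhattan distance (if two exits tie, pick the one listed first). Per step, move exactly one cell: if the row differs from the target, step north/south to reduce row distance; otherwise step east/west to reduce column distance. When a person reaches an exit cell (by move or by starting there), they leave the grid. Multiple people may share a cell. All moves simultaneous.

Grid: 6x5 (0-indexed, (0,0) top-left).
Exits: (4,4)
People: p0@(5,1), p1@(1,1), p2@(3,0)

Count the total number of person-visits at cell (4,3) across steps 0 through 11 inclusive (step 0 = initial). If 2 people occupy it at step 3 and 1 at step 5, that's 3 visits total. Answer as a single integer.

Step 0: p0@(5,1) p1@(1,1) p2@(3,0) -> at (4,3): 0 [-], cum=0
Step 1: p0@(4,1) p1@(2,1) p2@(4,0) -> at (4,3): 0 [-], cum=0
Step 2: p0@(4,2) p1@(3,1) p2@(4,1) -> at (4,3): 0 [-], cum=0
Step 3: p0@(4,3) p1@(4,1) p2@(4,2) -> at (4,3): 1 [p0], cum=1
Step 4: p0@ESC p1@(4,2) p2@(4,3) -> at (4,3): 1 [p2], cum=2
Step 5: p0@ESC p1@(4,3) p2@ESC -> at (4,3): 1 [p1], cum=3
Step 6: p0@ESC p1@ESC p2@ESC -> at (4,3): 0 [-], cum=3
Total visits = 3

Answer: 3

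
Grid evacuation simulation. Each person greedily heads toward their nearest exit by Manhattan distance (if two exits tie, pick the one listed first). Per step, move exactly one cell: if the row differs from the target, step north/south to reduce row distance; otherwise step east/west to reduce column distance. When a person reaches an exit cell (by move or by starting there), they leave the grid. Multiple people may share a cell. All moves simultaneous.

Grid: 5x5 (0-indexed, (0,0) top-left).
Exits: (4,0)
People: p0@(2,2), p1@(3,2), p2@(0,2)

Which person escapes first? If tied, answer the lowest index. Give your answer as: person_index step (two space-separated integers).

Step 1: p0:(2,2)->(3,2) | p1:(3,2)->(4,2) | p2:(0,2)->(1,2)
Step 2: p0:(3,2)->(4,2) | p1:(4,2)->(4,1) | p2:(1,2)->(2,2)
Step 3: p0:(4,2)->(4,1) | p1:(4,1)->(4,0)->EXIT | p2:(2,2)->(3,2)
Step 4: p0:(4,1)->(4,0)->EXIT | p1:escaped | p2:(3,2)->(4,2)
Step 5: p0:escaped | p1:escaped | p2:(4,2)->(4,1)
Step 6: p0:escaped | p1:escaped | p2:(4,1)->(4,0)->EXIT
Exit steps: [4, 3, 6]
First to escape: p1 at step 3

Answer: 1 3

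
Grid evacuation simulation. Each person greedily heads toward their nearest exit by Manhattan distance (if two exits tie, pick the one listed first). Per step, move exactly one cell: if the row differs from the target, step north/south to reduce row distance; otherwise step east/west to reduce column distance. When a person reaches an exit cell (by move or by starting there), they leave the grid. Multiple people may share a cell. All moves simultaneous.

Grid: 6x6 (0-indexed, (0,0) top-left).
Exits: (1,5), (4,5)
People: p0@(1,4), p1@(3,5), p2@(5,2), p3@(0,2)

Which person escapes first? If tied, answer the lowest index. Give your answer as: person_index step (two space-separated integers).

Answer: 0 1

Derivation:
Step 1: p0:(1,4)->(1,5)->EXIT | p1:(3,5)->(4,5)->EXIT | p2:(5,2)->(4,2) | p3:(0,2)->(1,2)
Step 2: p0:escaped | p1:escaped | p2:(4,2)->(4,3) | p3:(1,2)->(1,3)
Step 3: p0:escaped | p1:escaped | p2:(4,3)->(4,4) | p3:(1,3)->(1,4)
Step 4: p0:escaped | p1:escaped | p2:(4,4)->(4,5)->EXIT | p3:(1,4)->(1,5)->EXIT
Exit steps: [1, 1, 4, 4]
First to escape: p0 at step 1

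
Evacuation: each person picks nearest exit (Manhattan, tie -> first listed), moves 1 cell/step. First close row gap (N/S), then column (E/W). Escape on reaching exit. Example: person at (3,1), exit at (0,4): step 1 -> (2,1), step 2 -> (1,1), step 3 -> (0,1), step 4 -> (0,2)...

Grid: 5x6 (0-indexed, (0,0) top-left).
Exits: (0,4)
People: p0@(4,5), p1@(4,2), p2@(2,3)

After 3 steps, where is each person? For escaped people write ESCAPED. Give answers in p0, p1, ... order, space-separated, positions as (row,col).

Step 1: p0:(4,5)->(3,5) | p1:(4,2)->(3,2) | p2:(2,3)->(1,3)
Step 2: p0:(3,5)->(2,5) | p1:(3,2)->(2,2) | p2:(1,3)->(0,3)
Step 3: p0:(2,5)->(1,5) | p1:(2,2)->(1,2) | p2:(0,3)->(0,4)->EXIT

(1,5) (1,2) ESCAPED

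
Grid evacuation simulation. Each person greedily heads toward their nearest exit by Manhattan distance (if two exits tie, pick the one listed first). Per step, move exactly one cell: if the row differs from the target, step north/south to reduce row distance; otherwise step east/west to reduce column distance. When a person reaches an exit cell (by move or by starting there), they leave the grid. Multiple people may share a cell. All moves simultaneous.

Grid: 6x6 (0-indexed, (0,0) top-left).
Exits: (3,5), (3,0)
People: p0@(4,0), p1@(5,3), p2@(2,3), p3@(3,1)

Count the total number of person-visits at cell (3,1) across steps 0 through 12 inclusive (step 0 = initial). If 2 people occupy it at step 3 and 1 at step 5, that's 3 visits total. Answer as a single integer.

Answer: 1

Derivation:
Step 0: p0@(4,0) p1@(5,3) p2@(2,3) p3@(3,1) -> at (3,1): 1 [p3], cum=1
Step 1: p0@ESC p1@(4,3) p2@(3,3) p3@ESC -> at (3,1): 0 [-], cum=1
Step 2: p0@ESC p1@(3,3) p2@(3,4) p3@ESC -> at (3,1): 0 [-], cum=1
Step 3: p0@ESC p1@(3,4) p2@ESC p3@ESC -> at (3,1): 0 [-], cum=1
Step 4: p0@ESC p1@ESC p2@ESC p3@ESC -> at (3,1): 0 [-], cum=1
Total visits = 1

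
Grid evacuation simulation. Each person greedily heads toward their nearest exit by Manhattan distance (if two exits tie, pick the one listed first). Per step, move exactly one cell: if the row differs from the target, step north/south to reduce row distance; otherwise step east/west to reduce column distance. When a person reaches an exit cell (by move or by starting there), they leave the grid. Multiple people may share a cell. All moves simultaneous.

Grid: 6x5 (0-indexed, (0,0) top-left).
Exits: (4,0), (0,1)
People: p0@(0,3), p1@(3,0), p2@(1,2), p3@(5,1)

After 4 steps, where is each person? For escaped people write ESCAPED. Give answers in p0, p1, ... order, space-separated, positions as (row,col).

Step 1: p0:(0,3)->(0,2) | p1:(3,0)->(4,0)->EXIT | p2:(1,2)->(0,2) | p3:(5,1)->(4,1)
Step 2: p0:(0,2)->(0,1)->EXIT | p1:escaped | p2:(0,2)->(0,1)->EXIT | p3:(4,1)->(4,0)->EXIT

ESCAPED ESCAPED ESCAPED ESCAPED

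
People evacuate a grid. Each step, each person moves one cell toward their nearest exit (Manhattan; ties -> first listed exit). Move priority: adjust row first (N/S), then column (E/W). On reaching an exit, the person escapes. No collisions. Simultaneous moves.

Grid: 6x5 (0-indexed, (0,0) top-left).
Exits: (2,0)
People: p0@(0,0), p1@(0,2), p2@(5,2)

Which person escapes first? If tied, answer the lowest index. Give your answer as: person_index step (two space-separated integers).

Step 1: p0:(0,0)->(1,0) | p1:(0,2)->(1,2) | p2:(5,2)->(4,2)
Step 2: p0:(1,0)->(2,0)->EXIT | p1:(1,2)->(2,2) | p2:(4,2)->(3,2)
Step 3: p0:escaped | p1:(2,2)->(2,1) | p2:(3,2)->(2,2)
Step 4: p0:escaped | p1:(2,1)->(2,0)->EXIT | p2:(2,2)->(2,1)
Step 5: p0:escaped | p1:escaped | p2:(2,1)->(2,0)->EXIT
Exit steps: [2, 4, 5]
First to escape: p0 at step 2

Answer: 0 2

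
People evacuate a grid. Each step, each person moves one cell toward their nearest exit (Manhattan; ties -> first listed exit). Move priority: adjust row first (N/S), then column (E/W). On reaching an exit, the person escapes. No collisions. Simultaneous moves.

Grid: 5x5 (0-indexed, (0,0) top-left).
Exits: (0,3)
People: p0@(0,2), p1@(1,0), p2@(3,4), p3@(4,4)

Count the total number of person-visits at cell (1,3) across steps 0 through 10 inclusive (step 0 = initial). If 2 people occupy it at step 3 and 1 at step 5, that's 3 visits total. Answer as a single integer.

Step 0: p0@(0,2) p1@(1,0) p2@(3,4) p3@(4,4) -> at (1,3): 0 [-], cum=0
Step 1: p0@ESC p1@(0,0) p2@(2,4) p3@(3,4) -> at (1,3): 0 [-], cum=0
Step 2: p0@ESC p1@(0,1) p2@(1,4) p3@(2,4) -> at (1,3): 0 [-], cum=0
Step 3: p0@ESC p1@(0,2) p2@(0,4) p3@(1,4) -> at (1,3): 0 [-], cum=0
Step 4: p0@ESC p1@ESC p2@ESC p3@(0,4) -> at (1,3): 0 [-], cum=0
Step 5: p0@ESC p1@ESC p2@ESC p3@ESC -> at (1,3): 0 [-], cum=0
Total visits = 0

Answer: 0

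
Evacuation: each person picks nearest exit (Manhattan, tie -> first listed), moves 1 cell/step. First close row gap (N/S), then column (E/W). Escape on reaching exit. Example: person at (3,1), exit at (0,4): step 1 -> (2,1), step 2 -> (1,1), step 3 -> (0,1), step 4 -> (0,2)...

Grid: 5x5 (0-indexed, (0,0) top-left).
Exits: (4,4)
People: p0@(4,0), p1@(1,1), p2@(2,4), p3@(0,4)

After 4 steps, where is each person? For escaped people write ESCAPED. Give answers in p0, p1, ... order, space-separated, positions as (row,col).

Step 1: p0:(4,0)->(4,1) | p1:(1,1)->(2,1) | p2:(2,4)->(3,4) | p3:(0,4)->(1,4)
Step 2: p0:(4,1)->(4,2) | p1:(2,1)->(3,1) | p2:(3,4)->(4,4)->EXIT | p3:(1,4)->(2,4)
Step 3: p0:(4,2)->(4,3) | p1:(3,1)->(4,1) | p2:escaped | p3:(2,4)->(3,4)
Step 4: p0:(4,3)->(4,4)->EXIT | p1:(4,1)->(4,2) | p2:escaped | p3:(3,4)->(4,4)->EXIT

ESCAPED (4,2) ESCAPED ESCAPED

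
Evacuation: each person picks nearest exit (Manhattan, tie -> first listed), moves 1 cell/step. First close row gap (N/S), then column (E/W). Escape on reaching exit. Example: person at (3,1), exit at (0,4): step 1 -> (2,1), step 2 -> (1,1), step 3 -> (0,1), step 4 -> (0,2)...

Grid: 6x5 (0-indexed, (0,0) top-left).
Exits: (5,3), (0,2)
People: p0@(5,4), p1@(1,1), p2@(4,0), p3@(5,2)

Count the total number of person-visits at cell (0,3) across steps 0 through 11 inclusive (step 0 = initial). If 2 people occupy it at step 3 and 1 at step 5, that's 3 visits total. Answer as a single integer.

Step 0: p0@(5,4) p1@(1,1) p2@(4,0) p3@(5,2) -> at (0,3): 0 [-], cum=0
Step 1: p0@ESC p1@(0,1) p2@(5,0) p3@ESC -> at (0,3): 0 [-], cum=0
Step 2: p0@ESC p1@ESC p2@(5,1) p3@ESC -> at (0,3): 0 [-], cum=0
Step 3: p0@ESC p1@ESC p2@(5,2) p3@ESC -> at (0,3): 0 [-], cum=0
Step 4: p0@ESC p1@ESC p2@ESC p3@ESC -> at (0,3): 0 [-], cum=0
Total visits = 0

Answer: 0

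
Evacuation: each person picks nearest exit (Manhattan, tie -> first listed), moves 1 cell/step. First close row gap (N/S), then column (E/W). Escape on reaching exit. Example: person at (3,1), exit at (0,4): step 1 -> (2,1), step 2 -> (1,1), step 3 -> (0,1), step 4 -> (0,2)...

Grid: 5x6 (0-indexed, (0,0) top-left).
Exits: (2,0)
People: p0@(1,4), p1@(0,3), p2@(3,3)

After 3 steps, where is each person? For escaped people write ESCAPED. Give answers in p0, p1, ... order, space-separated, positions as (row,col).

Step 1: p0:(1,4)->(2,4) | p1:(0,3)->(1,3) | p2:(3,3)->(2,3)
Step 2: p0:(2,4)->(2,3) | p1:(1,3)->(2,3) | p2:(2,3)->(2,2)
Step 3: p0:(2,3)->(2,2) | p1:(2,3)->(2,2) | p2:(2,2)->(2,1)

(2,2) (2,2) (2,1)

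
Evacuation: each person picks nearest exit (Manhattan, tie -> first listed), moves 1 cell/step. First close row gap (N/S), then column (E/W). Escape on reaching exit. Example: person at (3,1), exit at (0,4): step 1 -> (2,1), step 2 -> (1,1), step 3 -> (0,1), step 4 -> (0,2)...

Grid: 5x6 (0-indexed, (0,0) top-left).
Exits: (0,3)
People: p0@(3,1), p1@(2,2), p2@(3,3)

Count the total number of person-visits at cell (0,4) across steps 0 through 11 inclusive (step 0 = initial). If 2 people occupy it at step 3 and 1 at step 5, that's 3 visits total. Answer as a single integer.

Step 0: p0@(3,1) p1@(2,2) p2@(3,3) -> at (0,4): 0 [-], cum=0
Step 1: p0@(2,1) p1@(1,2) p2@(2,3) -> at (0,4): 0 [-], cum=0
Step 2: p0@(1,1) p1@(0,2) p2@(1,3) -> at (0,4): 0 [-], cum=0
Step 3: p0@(0,1) p1@ESC p2@ESC -> at (0,4): 0 [-], cum=0
Step 4: p0@(0,2) p1@ESC p2@ESC -> at (0,4): 0 [-], cum=0
Step 5: p0@ESC p1@ESC p2@ESC -> at (0,4): 0 [-], cum=0
Total visits = 0

Answer: 0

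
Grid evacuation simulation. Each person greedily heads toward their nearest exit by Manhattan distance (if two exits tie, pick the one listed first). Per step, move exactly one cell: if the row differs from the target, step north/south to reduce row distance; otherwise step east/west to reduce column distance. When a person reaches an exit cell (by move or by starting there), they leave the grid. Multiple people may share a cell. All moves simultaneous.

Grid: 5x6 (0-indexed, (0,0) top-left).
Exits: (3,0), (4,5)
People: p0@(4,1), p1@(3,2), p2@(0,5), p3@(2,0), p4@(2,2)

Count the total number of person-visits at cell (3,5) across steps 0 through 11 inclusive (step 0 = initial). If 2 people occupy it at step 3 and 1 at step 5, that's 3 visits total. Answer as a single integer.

Step 0: p0@(4,1) p1@(3,2) p2@(0,5) p3@(2,0) p4@(2,2) -> at (3,5): 0 [-], cum=0
Step 1: p0@(3,1) p1@(3,1) p2@(1,5) p3@ESC p4@(3,2) -> at (3,5): 0 [-], cum=0
Step 2: p0@ESC p1@ESC p2@(2,5) p3@ESC p4@(3,1) -> at (3,5): 0 [-], cum=0
Step 3: p0@ESC p1@ESC p2@(3,5) p3@ESC p4@ESC -> at (3,5): 1 [p2], cum=1
Step 4: p0@ESC p1@ESC p2@ESC p3@ESC p4@ESC -> at (3,5): 0 [-], cum=1
Total visits = 1

Answer: 1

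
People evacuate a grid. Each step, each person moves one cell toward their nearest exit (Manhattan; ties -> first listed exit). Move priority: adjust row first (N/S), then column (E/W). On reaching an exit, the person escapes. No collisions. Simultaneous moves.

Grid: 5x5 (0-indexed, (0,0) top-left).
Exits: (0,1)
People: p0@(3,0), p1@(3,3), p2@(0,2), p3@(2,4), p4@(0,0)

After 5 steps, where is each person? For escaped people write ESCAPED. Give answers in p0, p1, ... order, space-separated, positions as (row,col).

Step 1: p0:(3,0)->(2,0) | p1:(3,3)->(2,3) | p2:(0,2)->(0,1)->EXIT | p3:(2,4)->(1,4) | p4:(0,0)->(0,1)->EXIT
Step 2: p0:(2,0)->(1,0) | p1:(2,3)->(1,3) | p2:escaped | p3:(1,4)->(0,4) | p4:escaped
Step 3: p0:(1,0)->(0,0) | p1:(1,3)->(0,3) | p2:escaped | p3:(0,4)->(0,3) | p4:escaped
Step 4: p0:(0,0)->(0,1)->EXIT | p1:(0,3)->(0,2) | p2:escaped | p3:(0,3)->(0,2) | p4:escaped
Step 5: p0:escaped | p1:(0,2)->(0,1)->EXIT | p2:escaped | p3:(0,2)->(0,1)->EXIT | p4:escaped

ESCAPED ESCAPED ESCAPED ESCAPED ESCAPED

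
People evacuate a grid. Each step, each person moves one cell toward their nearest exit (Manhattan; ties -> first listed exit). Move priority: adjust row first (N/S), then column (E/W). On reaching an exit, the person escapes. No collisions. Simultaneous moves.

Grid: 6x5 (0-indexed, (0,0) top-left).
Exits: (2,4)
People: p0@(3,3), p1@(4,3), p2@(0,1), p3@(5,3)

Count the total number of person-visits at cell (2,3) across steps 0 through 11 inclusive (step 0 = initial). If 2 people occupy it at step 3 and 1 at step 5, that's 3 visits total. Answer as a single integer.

Step 0: p0@(3,3) p1@(4,3) p2@(0,1) p3@(5,3) -> at (2,3): 0 [-], cum=0
Step 1: p0@(2,3) p1@(3,3) p2@(1,1) p3@(4,3) -> at (2,3): 1 [p0], cum=1
Step 2: p0@ESC p1@(2,3) p2@(2,1) p3@(3,3) -> at (2,3): 1 [p1], cum=2
Step 3: p0@ESC p1@ESC p2@(2,2) p3@(2,3) -> at (2,3): 1 [p3], cum=3
Step 4: p0@ESC p1@ESC p2@(2,3) p3@ESC -> at (2,3): 1 [p2], cum=4
Step 5: p0@ESC p1@ESC p2@ESC p3@ESC -> at (2,3): 0 [-], cum=4
Total visits = 4

Answer: 4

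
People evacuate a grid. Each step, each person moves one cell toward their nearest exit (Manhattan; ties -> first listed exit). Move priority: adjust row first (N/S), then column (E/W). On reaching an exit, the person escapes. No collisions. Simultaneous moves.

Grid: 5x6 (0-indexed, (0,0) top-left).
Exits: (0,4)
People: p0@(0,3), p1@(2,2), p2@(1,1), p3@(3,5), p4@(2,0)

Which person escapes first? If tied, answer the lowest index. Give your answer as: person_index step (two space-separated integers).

Step 1: p0:(0,3)->(0,4)->EXIT | p1:(2,2)->(1,2) | p2:(1,1)->(0,1) | p3:(3,5)->(2,5) | p4:(2,0)->(1,0)
Step 2: p0:escaped | p1:(1,2)->(0,2) | p2:(0,1)->(0,2) | p3:(2,5)->(1,5) | p4:(1,0)->(0,0)
Step 3: p0:escaped | p1:(0,2)->(0,3) | p2:(0,2)->(0,3) | p3:(1,5)->(0,5) | p4:(0,0)->(0,1)
Step 4: p0:escaped | p1:(0,3)->(0,4)->EXIT | p2:(0,3)->(0,4)->EXIT | p3:(0,5)->(0,4)->EXIT | p4:(0,1)->(0,2)
Step 5: p0:escaped | p1:escaped | p2:escaped | p3:escaped | p4:(0,2)->(0,3)
Step 6: p0:escaped | p1:escaped | p2:escaped | p3:escaped | p4:(0,3)->(0,4)->EXIT
Exit steps: [1, 4, 4, 4, 6]
First to escape: p0 at step 1

Answer: 0 1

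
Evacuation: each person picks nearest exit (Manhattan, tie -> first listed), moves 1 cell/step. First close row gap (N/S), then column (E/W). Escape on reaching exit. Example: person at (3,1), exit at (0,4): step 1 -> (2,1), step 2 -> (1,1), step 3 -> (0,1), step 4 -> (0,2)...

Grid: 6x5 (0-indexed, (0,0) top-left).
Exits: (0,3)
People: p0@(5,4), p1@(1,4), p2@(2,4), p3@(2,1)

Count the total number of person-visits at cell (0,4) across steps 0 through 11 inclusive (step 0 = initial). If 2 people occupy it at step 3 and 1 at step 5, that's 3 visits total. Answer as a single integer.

Step 0: p0@(5,4) p1@(1,4) p2@(2,4) p3@(2,1) -> at (0,4): 0 [-], cum=0
Step 1: p0@(4,4) p1@(0,4) p2@(1,4) p3@(1,1) -> at (0,4): 1 [p1], cum=1
Step 2: p0@(3,4) p1@ESC p2@(0,4) p3@(0,1) -> at (0,4): 1 [p2], cum=2
Step 3: p0@(2,4) p1@ESC p2@ESC p3@(0,2) -> at (0,4): 0 [-], cum=2
Step 4: p0@(1,4) p1@ESC p2@ESC p3@ESC -> at (0,4): 0 [-], cum=2
Step 5: p0@(0,4) p1@ESC p2@ESC p3@ESC -> at (0,4): 1 [p0], cum=3
Step 6: p0@ESC p1@ESC p2@ESC p3@ESC -> at (0,4): 0 [-], cum=3
Total visits = 3

Answer: 3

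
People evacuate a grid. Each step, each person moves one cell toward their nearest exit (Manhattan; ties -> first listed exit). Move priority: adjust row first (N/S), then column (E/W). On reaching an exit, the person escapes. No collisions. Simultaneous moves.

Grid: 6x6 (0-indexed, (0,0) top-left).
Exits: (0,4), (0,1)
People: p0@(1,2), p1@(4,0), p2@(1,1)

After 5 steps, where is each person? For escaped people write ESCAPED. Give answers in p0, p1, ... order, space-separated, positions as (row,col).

Step 1: p0:(1,2)->(0,2) | p1:(4,0)->(3,0) | p2:(1,1)->(0,1)->EXIT
Step 2: p0:(0,2)->(0,1)->EXIT | p1:(3,0)->(2,0) | p2:escaped
Step 3: p0:escaped | p1:(2,0)->(1,0) | p2:escaped
Step 4: p0:escaped | p1:(1,0)->(0,0) | p2:escaped
Step 5: p0:escaped | p1:(0,0)->(0,1)->EXIT | p2:escaped

ESCAPED ESCAPED ESCAPED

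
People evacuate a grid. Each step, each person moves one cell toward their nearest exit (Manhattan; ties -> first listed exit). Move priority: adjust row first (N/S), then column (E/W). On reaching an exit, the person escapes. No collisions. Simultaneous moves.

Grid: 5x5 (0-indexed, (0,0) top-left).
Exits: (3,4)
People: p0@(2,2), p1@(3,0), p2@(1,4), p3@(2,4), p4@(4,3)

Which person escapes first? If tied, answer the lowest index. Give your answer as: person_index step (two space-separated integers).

Step 1: p0:(2,2)->(3,2) | p1:(3,0)->(3,1) | p2:(1,4)->(2,4) | p3:(2,4)->(3,4)->EXIT | p4:(4,3)->(3,3)
Step 2: p0:(3,2)->(3,3) | p1:(3,1)->(3,2) | p2:(2,4)->(3,4)->EXIT | p3:escaped | p4:(3,3)->(3,4)->EXIT
Step 3: p0:(3,3)->(3,4)->EXIT | p1:(3,2)->(3,3) | p2:escaped | p3:escaped | p4:escaped
Step 4: p0:escaped | p1:(3,3)->(3,4)->EXIT | p2:escaped | p3:escaped | p4:escaped
Exit steps: [3, 4, 2, 1, 2]
First to escape: p3 at step 1

Answer: 3 1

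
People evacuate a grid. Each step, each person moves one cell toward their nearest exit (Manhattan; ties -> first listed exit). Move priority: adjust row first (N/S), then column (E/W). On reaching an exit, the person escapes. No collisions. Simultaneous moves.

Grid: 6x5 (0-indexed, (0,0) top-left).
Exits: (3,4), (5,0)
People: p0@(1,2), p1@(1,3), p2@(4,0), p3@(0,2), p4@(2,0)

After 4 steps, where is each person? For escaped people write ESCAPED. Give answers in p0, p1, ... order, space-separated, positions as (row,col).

Step 1: p0:(1,2)->(2,2) | p1:(1,3)->(2,3) | p2:(4,0)->(5,0)->EXIT | p3:(0,2)->(1,2) | p4:(2,0)->(3,0)
Step 2: p0:(2,2)->(3,2) | p1:(2,3)->(3,3) | p2:escaped | p3:(1,2)->(2,2) | p4:(3,0)->(4,0)
Step 3: p0:(3,2)->(3,3) | p1:(3,3)->(3,4)->EXIT | p2:escaped | p3:(2,2)->(3,2) | p4:(4,0)->(5,0)->EXIT
Step 4: p0:(3,3)->(3,4)->EXIT | p1:escaped | p2:escaped | p3:(3,2)->(3,3) | p4:escaped

ESCAPED ESCAPED ESCAPED (3,3) ESCAPED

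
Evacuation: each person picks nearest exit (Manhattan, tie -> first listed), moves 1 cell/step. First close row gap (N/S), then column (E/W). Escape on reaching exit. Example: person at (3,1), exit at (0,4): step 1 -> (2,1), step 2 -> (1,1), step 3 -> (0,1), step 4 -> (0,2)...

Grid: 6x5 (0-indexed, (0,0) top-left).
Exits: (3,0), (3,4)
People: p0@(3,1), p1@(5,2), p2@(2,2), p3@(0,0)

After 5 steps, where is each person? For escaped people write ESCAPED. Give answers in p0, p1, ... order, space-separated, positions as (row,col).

Step 1: p0:(3,1)->(3,0)->EXIT | p1:(5,2)->(4,2) | p2:(2,2)->(3,2) | p3:(0,0)->(1,0)
Step 2: p0:escaped | p1:(4,2)->(3,2) | p2:(3,2)->(3,1) | p3:(1,0)->(2,0)
Step 3: p0:escaped | p1:(3,2)->(3,1) | p2:(3,1)->(3,0)->EXIT | p3:(2,0)->(3,0)->EXIT
Step 4: p0:escaped | p1:(3,1)->(3,0)->EXIT | p2:escaped | p3:escaped

ESCAPED ESCAPED ESCAPED ESCAPED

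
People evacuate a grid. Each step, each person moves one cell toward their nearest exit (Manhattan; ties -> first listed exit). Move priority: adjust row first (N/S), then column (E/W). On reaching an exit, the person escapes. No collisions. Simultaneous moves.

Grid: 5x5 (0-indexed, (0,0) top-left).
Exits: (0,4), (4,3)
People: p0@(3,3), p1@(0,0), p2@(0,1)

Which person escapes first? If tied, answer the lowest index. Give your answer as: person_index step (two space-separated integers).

Step 1: p0:(3,3)->(4,3)->EXIT | p1:(0,0)->(0,1) | p2:(0,1)->(0,2)
Step 2: p0:escaped | p1:(0,1)->(0,2) | p2:(0,2)->(0,3)
Step 3: p0:escaped | p1:(0,2)->(0,3) | p2:(0,3)->(0,4)->EXIT
Step 4: p0:escaped | p1:(0,3)->(0,4)->EXIT | p2:escaped
Exit steps: [1, 4, 3]
First to escape: p0 at step 1

Answer: 0 1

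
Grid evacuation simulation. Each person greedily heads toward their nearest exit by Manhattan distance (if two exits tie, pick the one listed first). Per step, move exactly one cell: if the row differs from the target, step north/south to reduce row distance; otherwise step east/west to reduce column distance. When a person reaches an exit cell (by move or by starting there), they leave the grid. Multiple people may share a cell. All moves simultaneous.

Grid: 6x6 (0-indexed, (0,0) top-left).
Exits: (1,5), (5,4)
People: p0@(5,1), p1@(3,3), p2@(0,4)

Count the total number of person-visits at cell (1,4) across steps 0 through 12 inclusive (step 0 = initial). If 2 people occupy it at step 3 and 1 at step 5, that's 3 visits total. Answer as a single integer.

Answer: 1

Derivation:
Step 0: p0@(5,1) p1@(3,3) p2@(0,4) -> at (1,4): 0 [-], cum=0
Step 1: p0@(5,2) p1@(4,3) p2@(1,4) -> at (1,4): 1 [p2], cum=1
Step 2: p0@(5,3) p1@(5,3) p2@ESC -> at (1,4): 0 [-], cum=1
Step 3: p0@ESC p1@ESC p2@ESC -> at (1,4): 0 [-], cum=1
Total visits = 1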